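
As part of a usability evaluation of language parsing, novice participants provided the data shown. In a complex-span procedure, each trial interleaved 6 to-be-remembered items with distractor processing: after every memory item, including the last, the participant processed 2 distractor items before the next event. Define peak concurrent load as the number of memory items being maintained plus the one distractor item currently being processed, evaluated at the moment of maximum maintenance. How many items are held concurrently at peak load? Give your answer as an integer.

Maintenance is greatest during the distractor(s) after memory item 6: all 6 memory items are being held.
One distractor item is concurrently being processed.
Peak concurrent load = 6 + 1 = 7 items.

7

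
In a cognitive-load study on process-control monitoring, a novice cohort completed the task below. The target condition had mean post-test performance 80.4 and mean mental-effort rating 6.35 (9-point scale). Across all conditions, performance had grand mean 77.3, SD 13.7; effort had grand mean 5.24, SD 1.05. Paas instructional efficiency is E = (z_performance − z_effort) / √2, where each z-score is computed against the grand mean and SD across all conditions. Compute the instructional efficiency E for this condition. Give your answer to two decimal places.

-0.59

z_performance = (80.4 − 77.3) / 13.7 = 3.1000 / 13.7 = 0.2263.
z_effort = (6.35 − 5.24) / 1.05 = 1.1100 / 1.05 = 1.0571.
z_P − z_E = 0.2263 − 1.0571 = -0.8308.
E = -0.8308 / √2 = -0.8308 / 1.41421 = -0.5875 ≈ -0.59.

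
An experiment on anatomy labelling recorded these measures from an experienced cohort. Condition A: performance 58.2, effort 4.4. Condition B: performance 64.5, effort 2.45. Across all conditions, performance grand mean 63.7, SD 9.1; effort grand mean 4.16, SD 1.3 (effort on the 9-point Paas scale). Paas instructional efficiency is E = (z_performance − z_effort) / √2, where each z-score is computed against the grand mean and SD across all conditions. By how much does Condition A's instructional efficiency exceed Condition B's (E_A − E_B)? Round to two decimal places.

-1.55

Condition A: z_P = (58.2 − 63.7)/9.1 = -0.6044; z_E = (4.4 − 4.16)/1.3 = 0.1846; E_A = (-0.6044 − 0.1846)/√2 = -0.5579.
Condition B: z_P = (64.5 − 63.7)/9.1 = 0.0879; z_E = (2.45 − 4.16)/1.3 = -1.3154; E_B = (0.0879 − (-1.3154))/√2 = 0.9923.
E_A − E_B = -0.5579 − 0.9923 = -1.5502 ≈ -1.55.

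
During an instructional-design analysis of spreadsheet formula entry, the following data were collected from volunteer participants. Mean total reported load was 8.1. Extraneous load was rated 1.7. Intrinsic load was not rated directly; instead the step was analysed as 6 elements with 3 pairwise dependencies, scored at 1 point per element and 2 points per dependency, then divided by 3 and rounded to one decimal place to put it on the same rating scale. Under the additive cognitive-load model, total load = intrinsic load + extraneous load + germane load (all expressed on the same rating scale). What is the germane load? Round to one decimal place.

Intrinsic (element-interactivity): (6 × 1 + 3 × 2) / 3 = 12 / 3 = 4.0000 → 4.0.
germane load = total − intrinsic − extraneous
             = 8.1 − 4.0 − 1.7 = 2.4.

2.4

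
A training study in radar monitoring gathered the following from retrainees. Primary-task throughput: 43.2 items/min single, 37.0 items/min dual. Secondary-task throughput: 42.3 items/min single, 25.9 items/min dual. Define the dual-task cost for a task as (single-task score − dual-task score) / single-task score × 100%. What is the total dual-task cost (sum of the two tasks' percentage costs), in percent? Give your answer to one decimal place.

53.1

Primary cost = (43.2 − 37.0) / 43.2 × 100% = 14.3519%.
Secondary cost = (42.3 − 25.9) / 42.3 × 100% = 38.7707%.
Total = 14.3519% + 38.7707% = 53.1226% ≈ 53.1%.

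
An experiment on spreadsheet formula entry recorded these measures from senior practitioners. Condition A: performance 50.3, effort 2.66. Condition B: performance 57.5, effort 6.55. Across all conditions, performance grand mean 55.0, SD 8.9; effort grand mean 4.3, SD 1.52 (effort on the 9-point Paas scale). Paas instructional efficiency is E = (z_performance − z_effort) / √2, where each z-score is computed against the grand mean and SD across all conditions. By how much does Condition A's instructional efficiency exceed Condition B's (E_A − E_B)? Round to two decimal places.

Condition A: z_P = (50.3 − 55.0)/8.9 = -0.5281; z_E = (2.66 − 4.3)/1.52 = -1.0789; E_A = (-0.5281 − (-1.0789))/√2 = 0.3895.
Condition B: z_P = (57.5 − 55.0)/8.9 = 0.2809; z_E = (6.55 − 4.3)/1.52 = 1.4803; E_B = (0.2809 − 1.4803)/√2 = -0.8481.
E_A − E_B = 0.3895 − (-0.8481) = 1.2376 ≈ 1.24.

1.24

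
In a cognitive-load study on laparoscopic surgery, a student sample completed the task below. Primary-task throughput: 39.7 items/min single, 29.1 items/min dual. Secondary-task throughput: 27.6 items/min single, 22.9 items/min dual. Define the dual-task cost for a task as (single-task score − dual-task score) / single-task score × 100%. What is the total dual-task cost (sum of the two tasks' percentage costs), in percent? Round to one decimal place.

43.7

Primary cost = (39.7 − 29.1) / 39.7 × 100% = 26.7003%.
Secondary cost = (27.6 − 22.9) / 27.6 × 100% = 17.0290%.
Total = 26.7003% + 17.0290% = 43.7293% ≈ 43.7%.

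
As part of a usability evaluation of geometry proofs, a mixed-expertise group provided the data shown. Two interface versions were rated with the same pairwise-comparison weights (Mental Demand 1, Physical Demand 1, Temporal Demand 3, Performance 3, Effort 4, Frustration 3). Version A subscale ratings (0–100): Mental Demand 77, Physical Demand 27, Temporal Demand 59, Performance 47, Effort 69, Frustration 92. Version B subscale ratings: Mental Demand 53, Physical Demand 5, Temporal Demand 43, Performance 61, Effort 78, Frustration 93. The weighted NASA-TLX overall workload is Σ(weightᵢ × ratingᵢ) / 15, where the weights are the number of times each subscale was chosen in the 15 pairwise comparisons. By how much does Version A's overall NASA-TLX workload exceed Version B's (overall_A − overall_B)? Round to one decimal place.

0.9

Version A weighted sum = 1·77 + 1·27 + 3·59 + 3·47 + 4·69 + 3·92 = 77 + 27 + 177 + 141 + 276 + 276 = 974; overall_A = 974/15 = 64.9333.
Version B weighted sum = 1·53 + 1·5 + 3·43 + 3·61 + 4·78 + 3·93 = 53 + 5 + 129 + 183 + 312 + 279 = 961; overall_B = 961/15 = 64.0667.
Difference = 64.9333 − 64.0667 = 0.8666 ≈ 0.9.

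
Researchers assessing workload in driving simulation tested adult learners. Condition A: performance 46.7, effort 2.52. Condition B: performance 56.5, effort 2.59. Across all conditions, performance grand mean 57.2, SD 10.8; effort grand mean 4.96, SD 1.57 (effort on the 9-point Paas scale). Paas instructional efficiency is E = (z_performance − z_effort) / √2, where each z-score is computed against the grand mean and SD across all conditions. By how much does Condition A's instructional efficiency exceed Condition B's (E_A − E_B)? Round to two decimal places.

Condition A: z_P = (46.7 − 57.2)/10.8 = -0.9722; z_E = (2.52 − 4.96)/1.57 = -1.5541; E_A = (-0.9722 − (-1.5541))/√2 = 0.4115.
Condition B: z_P = (56.5 − 57.2)/10.8 = -0.0648; z_E = (2.59 − 4.96)/1.57 = -1.5096; E_B = (-0.0648 − (-1.5096))/√2 = 1.0216.
E_A − E_B = 0.4115 − 1.0216 = -0.6101 ≈ -0.61.

-0.61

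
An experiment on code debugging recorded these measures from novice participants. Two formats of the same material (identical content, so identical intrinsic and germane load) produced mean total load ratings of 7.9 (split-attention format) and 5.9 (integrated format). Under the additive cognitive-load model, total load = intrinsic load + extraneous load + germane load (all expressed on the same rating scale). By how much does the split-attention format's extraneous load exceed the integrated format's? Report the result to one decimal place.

Intrinsic and germane load are equal across formats, so the difference in total load equals the difference in extraneous load.
Extraneous-load difference = 7.9 − 5.9 = 2.0.

2.0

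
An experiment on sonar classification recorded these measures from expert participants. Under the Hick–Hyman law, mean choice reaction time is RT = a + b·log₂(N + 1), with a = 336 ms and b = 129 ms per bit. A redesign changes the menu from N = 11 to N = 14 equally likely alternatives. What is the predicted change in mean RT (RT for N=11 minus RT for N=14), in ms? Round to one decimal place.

-41.5

RT(11) = 336 + 129·log₂(12) = 336 + 129·3.5850 = 798.4650 ms.
RT(14) = 336 + 129·log₂(15) = 336 + 129·3.9069 = 839.9901 ms.
Difference = 798.4650 − 839.9901 = -41.5251 ≈ -41.5 ms.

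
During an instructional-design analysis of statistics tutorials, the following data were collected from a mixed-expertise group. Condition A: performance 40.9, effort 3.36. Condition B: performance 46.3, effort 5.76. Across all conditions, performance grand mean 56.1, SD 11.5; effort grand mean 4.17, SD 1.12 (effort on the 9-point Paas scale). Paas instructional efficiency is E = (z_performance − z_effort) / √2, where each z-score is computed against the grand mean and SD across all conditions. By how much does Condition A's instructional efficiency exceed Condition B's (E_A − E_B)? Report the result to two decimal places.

1.18

Condition A: z_P = (40.9 − 56.1)/11.5 = -1.3217; z_E = (3.36 − 4.17)/1.12 = -0.7232; E_A = (-1.3217 − (-0.7232))/√2 = -0.4232.
Condition B: z_P = (46.3 − 56.1)/11.5 = -0.8522; z_E = (5.76 − 4.17)/1.12 = 1.4196; E_B = (-0.8522 − 1.4196)/√2 = -1.6064.
E_A − E_B = -0.4232 − (-1.6064) = 1.1832 ≈ 1.18.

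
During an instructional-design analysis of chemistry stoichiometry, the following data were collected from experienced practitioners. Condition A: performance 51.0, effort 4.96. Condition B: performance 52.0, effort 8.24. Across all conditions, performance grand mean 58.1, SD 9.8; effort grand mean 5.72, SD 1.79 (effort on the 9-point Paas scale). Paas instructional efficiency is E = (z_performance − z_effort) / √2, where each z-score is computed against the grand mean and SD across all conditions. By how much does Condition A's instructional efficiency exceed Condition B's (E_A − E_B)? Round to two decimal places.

1.22

Condition A: z_P = (51.0 − 58.1)/9.8 = -0.7245; z_E = (4.96 − 5.72)/1.79 = -0.4246; E_A = (-0.7245 − (-0.4246))/√2 = -0.2121.
Condition B: z_P = (52.0 − 58.1)/9.8 = -0.6224; z_E = (8.24 − 5.72)/1.79 = 1.4078; E_B = (-0.6224 − 1.4078)/√2 = -1.4356.
E_A − E_B = -0.2121 − (-1.4356) = 1.2235 ≈ 1.22.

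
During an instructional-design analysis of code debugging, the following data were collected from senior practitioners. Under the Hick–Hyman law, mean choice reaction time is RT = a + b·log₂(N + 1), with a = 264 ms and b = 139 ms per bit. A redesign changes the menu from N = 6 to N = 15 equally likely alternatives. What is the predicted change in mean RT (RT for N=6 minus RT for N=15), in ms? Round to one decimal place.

RT(6) = 264 + 139·log₂(7) = 264 + 139·2.8074 = 654.2286 ms.
RT(15) = 264 + 139·log₂(16) = 264 + 139·4.0000 = 820.0000 ms.
Difference = 654.2286 − 820.0000 = -165.7714 ≈ -165.8 ms.

-165.8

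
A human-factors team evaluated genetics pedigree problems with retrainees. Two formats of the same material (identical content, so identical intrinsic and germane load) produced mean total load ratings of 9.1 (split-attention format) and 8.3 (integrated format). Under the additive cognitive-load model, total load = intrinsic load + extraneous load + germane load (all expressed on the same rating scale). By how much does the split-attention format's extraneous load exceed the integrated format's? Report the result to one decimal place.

Intrinsic and germane load are equal across formats, so the difference in total load equals the difference in extraneous load.
Extraneous-load difference = 9.1 − 8.3 = 0.8.

0.8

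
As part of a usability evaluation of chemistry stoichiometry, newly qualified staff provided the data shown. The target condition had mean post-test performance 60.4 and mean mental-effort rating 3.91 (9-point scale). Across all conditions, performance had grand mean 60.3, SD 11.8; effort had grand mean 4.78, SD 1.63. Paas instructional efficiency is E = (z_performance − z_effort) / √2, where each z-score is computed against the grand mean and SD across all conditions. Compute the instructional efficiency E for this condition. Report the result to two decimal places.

z_performance = (60.4 − 60.3) / 11.8 = 0.1000 / 11.8 = 0.0085.
z_effort = (3.91 − 4.78) / 1.63 = -0.8700 / 1.63 = -0.5337.
z_P − z_E = 0.0085 − (-0.5337) = 0.5422.
E = 0.5422 / √2 = 0.5422 / 1.41421 = 0.3834 ≈ 0.38.

0.38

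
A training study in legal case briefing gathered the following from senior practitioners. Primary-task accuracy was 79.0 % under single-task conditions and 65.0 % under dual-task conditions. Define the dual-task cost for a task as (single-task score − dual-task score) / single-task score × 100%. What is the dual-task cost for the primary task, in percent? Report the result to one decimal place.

17.7

Cost = (79.0 − 65.0) / 79.0 × 100%
     = 14.0000 / 79.0 × 100% = 17.7215%.
≈ 17.7%.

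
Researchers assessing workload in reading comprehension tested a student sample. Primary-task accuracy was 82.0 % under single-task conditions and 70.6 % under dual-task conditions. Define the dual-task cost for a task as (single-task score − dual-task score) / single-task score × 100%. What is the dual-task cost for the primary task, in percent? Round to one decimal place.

13.9

Cost = (82.0 − 70.6) / 82.0 × 100%
     = 11.4000 / 82.0 × 100% = 13.9024%.
≈ 13.9%.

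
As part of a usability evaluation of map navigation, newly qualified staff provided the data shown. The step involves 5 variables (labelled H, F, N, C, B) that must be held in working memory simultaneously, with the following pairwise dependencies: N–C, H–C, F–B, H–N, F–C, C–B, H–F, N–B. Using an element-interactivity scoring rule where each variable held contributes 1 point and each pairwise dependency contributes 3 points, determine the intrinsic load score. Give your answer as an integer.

Count of variables held simultaneously: 5.
Count of pairwise dependencies listed: 8.
Element contribution: 5 × 1 = 5.
Interaction contribution: 8 × 3 = 24.
Intrinsic load = 5 + 24 = 29.

29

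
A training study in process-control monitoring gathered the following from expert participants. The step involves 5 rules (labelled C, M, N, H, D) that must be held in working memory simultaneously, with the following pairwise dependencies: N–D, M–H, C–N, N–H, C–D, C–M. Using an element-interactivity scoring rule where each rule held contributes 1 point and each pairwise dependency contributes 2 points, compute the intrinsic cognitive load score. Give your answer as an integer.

17

Count of rules held simultaneously: 5.
Count of pairwise dependencies listed: 6.
Element contribution: 5 × 1 = 5.
Interaction contribution: 6 × 2 = 12.
Intrinsic load = 5 + 12 = 17.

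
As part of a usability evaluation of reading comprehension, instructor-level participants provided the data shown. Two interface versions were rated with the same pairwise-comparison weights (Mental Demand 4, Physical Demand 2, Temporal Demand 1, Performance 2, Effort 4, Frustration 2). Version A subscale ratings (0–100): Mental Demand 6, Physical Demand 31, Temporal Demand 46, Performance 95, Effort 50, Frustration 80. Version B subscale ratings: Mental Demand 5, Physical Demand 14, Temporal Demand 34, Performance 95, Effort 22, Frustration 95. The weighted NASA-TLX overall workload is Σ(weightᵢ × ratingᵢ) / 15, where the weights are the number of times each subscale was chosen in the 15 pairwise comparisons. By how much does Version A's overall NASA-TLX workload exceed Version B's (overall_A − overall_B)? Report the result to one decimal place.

Version A weighted sum = 4·6 + 2·31 + 1·46 + 2·95 + 4·50 + 2·80 = 24 + 62 + 46 + 190 + 200 + 160 = 682; overall_A = 682/15 = 45.4667.
Version B weighted sum = 4·5 + 2·14 + 1·34 + 2·95 + 4·22 + 2·95 = 20 + 28 + 34 + 190 + 88 + 190 = 550; overall_B = 550/15 = 36.6667.
Difference = 45.4667 − 36.6667 = 8.8000 ≈ 8.8.

8.8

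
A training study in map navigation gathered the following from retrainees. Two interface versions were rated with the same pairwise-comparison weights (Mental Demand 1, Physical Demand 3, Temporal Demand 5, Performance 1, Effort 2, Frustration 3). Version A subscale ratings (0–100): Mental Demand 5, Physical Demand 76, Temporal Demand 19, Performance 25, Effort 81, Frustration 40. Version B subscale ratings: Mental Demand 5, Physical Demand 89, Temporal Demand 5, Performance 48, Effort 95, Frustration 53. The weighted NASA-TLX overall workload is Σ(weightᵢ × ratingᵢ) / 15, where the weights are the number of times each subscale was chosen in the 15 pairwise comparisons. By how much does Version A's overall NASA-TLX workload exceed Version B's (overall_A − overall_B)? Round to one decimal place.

-3.9

Version A weighted sum = 1·5 + 3·76 + 5·19 + 1·25 + 2·81 + 3·40 = 5 + 228 + 95 + 25 + 162 + 120 = 635; overall_A = 635/15 = 42.3333.
Version B weighted sum = 1·5 + 3·89 + 5·5 + 1·48 + 2·95 + 3·53 = 5 + 267 + 25 + 48 + 190 + 159 = 694; overall_B = 694/15 = 46.2667.
Difference = 42.3333 − 46.2667 = -3.9334 ≈ -3.9.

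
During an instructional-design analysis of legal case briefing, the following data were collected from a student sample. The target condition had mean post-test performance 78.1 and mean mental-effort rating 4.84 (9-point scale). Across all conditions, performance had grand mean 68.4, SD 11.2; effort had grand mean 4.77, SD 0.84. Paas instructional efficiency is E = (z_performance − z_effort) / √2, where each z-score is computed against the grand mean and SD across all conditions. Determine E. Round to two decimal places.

z_performance = (78.1 − 68.4) / 11.2 = 9.7000 / 11.2 = 0.8661.
z_effort = (4.84 − 4.77) / 0.84 = 0.0700 / 0.84 = 0.0833.
z_P − z_E = 0.8661 − 0.0833 = 0.7828.
E = 0.7828 / √2 = 0.7828 / 1.41421 = 0.5535 ≈ 0.55.

0.55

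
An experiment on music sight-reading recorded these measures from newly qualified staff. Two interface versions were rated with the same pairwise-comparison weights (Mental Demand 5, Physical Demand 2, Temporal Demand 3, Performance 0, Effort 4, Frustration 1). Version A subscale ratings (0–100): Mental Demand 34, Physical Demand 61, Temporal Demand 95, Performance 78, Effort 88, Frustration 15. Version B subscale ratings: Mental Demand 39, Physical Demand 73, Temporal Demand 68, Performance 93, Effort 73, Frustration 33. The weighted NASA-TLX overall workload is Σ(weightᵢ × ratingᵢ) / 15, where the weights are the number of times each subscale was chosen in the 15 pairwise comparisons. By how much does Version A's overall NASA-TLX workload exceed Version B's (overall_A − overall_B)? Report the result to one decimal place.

Version A weighted sum = 5·34 + 2·61 + 3·95 + 0·78 + 4·88 + 1·15 = 170 + 122 + 285 + 0 + 352 + 15 = 944; overall_A = 944/15 = 62.9333.
Version B weighted sum = 5·39 + 2·73 + 3·68 + 0·93 + 4·73 + 1·33 = 195 + 146 + 204 + 0 + 292 + 33 = 870; overall_B = 870/15 = 58.0000.
Difference = 62.9333 − 58.0000 = 4.9333 ≈ 4.9.

4.9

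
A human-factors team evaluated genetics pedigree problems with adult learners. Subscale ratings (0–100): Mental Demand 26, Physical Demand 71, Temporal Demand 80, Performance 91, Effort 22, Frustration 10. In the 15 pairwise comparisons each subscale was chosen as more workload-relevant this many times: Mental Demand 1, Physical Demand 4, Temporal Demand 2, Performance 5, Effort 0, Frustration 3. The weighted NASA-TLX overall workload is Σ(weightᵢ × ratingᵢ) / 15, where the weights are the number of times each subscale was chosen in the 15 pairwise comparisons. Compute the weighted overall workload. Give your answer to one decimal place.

The tallies are the weights (they sum to 15).
Weighted sum = 1·26 + 4·71 + 2·80 + 5·91 + 0·22 + 3·10
            = 26 + 284 + 160 + 455 + 0 + 30 = 955.
Overall workload = 955 / 15 = 63.6667 ≈ 63.7.

63.7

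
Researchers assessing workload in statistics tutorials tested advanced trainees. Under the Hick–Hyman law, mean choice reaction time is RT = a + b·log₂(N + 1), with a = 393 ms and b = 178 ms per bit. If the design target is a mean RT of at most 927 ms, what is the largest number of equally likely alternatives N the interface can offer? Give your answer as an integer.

Set 393 + 178·log₂(N + 1) ≤ 927.
log₂(N + 1) ≤ (927 − 393) / 178 = 3.0000.
N + 1 ≤ 2^3.0000 = 8.0000.
N ≤ 7.0000, so the largest integer N is 7.

7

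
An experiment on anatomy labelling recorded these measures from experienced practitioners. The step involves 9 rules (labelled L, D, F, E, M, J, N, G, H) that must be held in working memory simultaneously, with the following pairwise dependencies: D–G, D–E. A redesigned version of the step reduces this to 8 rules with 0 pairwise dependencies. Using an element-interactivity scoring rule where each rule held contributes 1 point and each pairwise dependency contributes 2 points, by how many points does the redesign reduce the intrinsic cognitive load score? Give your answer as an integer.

5

Original: 9 × 1 + 2 × 2 = 9 + 4 = 13.
Redesigned: 8 × 1 + 0 × 2 = 8 + 0 = 8.
Reduction = 13 − 8 = 5.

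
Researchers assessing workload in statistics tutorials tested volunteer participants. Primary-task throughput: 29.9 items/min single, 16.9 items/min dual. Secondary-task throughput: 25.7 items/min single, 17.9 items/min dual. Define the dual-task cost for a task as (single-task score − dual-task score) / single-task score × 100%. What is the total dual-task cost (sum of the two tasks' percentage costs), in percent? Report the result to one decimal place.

Primary cost = (29.9 − 16.9) / 29.9 × 100% = 43.4783%.
Secondary cost = (25.7 − 17.9) / 25.7 × 100% = 30.3502%.
Total = 43.4783% + 30.3502% = 73.8285% ≈ 73.8%.

73.8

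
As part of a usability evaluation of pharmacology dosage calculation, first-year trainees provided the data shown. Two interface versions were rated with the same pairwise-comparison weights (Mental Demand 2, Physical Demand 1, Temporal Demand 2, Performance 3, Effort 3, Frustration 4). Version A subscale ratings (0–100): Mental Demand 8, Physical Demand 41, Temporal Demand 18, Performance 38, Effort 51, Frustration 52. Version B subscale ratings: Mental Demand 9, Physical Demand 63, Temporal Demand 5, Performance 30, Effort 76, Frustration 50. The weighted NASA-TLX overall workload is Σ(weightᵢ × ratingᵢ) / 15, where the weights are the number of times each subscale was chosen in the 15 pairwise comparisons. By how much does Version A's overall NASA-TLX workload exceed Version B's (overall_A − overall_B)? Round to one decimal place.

Version A weighted sum = 2·8 + 1·41 + 2·18 + 3·38 + 3·51 + 4·52 = 16 + 41 + 36 + 114 + 153 + 208 = 568; overall_A = 568/15 = 37.8667.
Version B weighted sum = 2·9 + 1·63 + 2·5 + 3·30 + 3·76 + 4·50 = 18 + 63 + 10 + 90 + 228 + 200 = 609; overall_B = 609/15 = 40.6000.
Difference = 37.8667 − 40.6000 = -2.7333 ≈ -2.7.

-2.7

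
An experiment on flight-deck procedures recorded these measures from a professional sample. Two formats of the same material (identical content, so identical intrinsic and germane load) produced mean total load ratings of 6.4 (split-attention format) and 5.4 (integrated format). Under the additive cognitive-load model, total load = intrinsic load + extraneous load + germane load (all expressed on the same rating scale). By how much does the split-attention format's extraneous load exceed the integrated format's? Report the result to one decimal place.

Intrinsic and germane load are equal across formats, so the difference in total load equals the difference in extraneous load.
Extraneous-load difference = 6.4 − 5.4 = 1.0.

1.0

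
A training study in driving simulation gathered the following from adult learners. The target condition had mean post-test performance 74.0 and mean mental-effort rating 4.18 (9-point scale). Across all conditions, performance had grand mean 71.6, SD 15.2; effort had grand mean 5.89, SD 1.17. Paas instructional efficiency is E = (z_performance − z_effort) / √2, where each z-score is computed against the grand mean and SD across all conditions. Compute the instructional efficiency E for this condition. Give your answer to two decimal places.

z_performance = (74.0 − 71.6) / 15.2 = 2.4000 / 15.2 = 0.1579.
z_effort = (4.18 − 5.89) / 1.17 = -1.7100 / 1.17 = -1.4615.
z_P − z_E = 0.1579 − (-1.4615) = 1.6194.
E = 1.6194 / √2 = 1.6194 / 1.41421 = 1.1451 ≈ 1.15.

1.15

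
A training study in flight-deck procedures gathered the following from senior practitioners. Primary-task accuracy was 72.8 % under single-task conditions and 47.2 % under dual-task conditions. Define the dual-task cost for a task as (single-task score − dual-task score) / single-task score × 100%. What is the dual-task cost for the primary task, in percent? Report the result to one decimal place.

35.2

Cost = (72.8 − 47.2) / 72.8 × 100%
     = 25.6000 / 72.8 × 100% = 35.1648%.
≈ 35.2%.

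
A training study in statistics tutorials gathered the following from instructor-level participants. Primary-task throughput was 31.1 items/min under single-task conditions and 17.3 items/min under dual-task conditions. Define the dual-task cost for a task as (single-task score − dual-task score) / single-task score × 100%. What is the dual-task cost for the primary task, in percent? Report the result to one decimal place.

44.4

Cost = (31.1 − 17.3) / 31.1 × 100%
     = 13.8000 / 31.1 × 100% = 44.3730%.
≈ 44.4%.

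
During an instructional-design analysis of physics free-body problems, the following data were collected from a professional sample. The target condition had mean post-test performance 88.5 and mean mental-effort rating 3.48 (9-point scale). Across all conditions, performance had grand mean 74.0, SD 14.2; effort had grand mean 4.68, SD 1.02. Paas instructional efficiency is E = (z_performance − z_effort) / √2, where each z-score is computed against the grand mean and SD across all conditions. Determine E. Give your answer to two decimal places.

z_performance = (88.5 − 74.0) / 14.2 = 14.5000 / 14.2 = 1.0211.
z_effort = (3.48 − 4.68) / 1.02 = -1.2000 / 1.02 = -1.1765.
z_P − z_E = 1.0211 − (-1.1765) = 2.1976.
E = 2.1976 / √2 = 2.1976 / 1.41421 = 1.5539 ≈ 1.55.

1.55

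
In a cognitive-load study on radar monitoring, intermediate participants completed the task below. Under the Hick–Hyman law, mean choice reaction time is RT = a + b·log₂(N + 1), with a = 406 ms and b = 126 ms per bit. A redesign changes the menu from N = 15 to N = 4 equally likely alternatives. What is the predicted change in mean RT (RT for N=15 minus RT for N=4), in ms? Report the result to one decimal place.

RT(15) = 406 + 126·log₂(16) = 406 + 126·4.0000 = 910.0000 ms.
RT(4) = 406 + 126·log₂(5) = 406 + 126·2.3219 = 698.5594 ms.
Difference = 910.0000 − 698.5594 = 211.4406 ≈ 211.4 ms.

211.4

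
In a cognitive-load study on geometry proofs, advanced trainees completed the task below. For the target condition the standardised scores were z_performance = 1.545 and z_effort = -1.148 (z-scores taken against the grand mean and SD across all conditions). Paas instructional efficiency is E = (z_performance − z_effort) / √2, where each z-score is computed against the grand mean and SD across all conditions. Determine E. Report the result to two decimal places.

z_P − z_E = 1.545 − (-1.148) = 2.6930.
E = 2.6930 / √2 = 2.6930 / 1.41421 = 1.9042 ≈ 1.90.

1.90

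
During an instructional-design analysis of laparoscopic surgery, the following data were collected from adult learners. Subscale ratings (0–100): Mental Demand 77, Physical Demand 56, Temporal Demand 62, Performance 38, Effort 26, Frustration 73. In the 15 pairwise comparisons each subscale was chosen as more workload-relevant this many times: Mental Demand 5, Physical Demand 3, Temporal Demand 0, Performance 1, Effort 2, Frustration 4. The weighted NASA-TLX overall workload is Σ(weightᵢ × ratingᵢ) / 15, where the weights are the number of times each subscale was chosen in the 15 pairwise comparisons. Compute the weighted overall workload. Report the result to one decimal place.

62.3

The tallies are the weights (they sum to 15).
Weighted sum = 5·77 + 3·56 + 0·62 + 1·38 + 2·26 + 4·73
            = 385 + 168 + 0 + 38 + 52 + 292 = 935.
Overall workload = 935 / 15 = 62.3333 ≈ 62.3.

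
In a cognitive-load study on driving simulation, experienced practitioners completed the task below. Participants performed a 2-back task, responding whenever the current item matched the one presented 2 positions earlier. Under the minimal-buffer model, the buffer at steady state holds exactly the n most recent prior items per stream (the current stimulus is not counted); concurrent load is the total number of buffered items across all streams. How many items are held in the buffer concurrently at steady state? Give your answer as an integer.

The buffer holds the 2 most recent prior items.
Steady-state concurrent load = 2 items.

2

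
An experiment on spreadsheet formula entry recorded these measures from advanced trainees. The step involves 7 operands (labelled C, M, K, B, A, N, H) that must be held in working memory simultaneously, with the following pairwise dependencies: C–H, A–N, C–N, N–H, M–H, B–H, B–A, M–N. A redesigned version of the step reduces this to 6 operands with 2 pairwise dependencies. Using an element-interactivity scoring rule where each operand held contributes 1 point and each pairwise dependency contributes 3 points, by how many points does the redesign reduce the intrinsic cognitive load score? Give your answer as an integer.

19

Original: 7 × 1 + 8 × 3 = 7 + 24 = 31.
Redesigned: 6 × 1 + 2 × 3 = 6 + 6 = 12.
Reduction = 31 − 12 = 19.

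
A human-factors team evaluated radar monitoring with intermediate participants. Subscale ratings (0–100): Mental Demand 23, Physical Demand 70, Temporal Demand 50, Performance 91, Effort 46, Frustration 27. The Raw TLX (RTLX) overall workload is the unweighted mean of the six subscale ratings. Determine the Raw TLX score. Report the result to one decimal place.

Sum of ratings = 23 + 70 + 50 + 91 + 46 + 27 = 307.
RTLX = 307 / 6 = 51.1667 ≈ 51.2.

51.2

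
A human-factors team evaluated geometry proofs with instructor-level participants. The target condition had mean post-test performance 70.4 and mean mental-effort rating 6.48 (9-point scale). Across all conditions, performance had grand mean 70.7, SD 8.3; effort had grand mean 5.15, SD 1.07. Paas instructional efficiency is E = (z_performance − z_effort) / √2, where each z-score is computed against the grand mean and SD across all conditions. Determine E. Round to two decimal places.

z_performance = (70.4 − 70.7) / 8.3 = -0.3000 / 8.3 = -0.0361.
z_effort = (6.48 − 5.15) / 1.07 = 1.3300 / 1.07 = 1.2430.
z_P − z_E = -0.0361 − 1.2430 = -1.2791.
E = -1.2791 / √2 = -1.2791 / 1.41421 = -0.9045 ≈ -0.90.

-0.90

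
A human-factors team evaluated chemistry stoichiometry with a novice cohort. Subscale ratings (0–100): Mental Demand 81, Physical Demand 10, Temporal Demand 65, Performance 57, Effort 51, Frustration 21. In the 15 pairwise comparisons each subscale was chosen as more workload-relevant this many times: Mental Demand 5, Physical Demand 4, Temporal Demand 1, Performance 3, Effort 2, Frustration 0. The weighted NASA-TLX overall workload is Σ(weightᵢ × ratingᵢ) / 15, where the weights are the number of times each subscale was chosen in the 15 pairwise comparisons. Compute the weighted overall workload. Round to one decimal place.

The tallies are the weights (they sum to 15).
Weighted sum = 5·81 + 4·10 + 1·65 + 3·57 + 2·51 + 0·21
            = 405 + 40 + 65 + 171 + 102 + 0 = 783.
Overall workload = 783 / 15 = 52.2000 ≈ 52.2.

52.2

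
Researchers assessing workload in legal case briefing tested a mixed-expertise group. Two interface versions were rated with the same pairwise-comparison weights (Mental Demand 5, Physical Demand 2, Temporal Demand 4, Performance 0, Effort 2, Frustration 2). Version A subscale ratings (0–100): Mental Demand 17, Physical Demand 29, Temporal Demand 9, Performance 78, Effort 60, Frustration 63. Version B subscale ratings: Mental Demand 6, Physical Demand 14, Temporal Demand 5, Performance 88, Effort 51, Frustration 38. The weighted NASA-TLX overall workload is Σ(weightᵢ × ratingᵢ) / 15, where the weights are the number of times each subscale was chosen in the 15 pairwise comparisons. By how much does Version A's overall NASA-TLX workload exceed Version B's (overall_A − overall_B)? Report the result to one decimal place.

11.3

Version A weighted sum = 5·17 + 2·29 + 4·9 + 0·78 + 2·60 + 2·63 = 85 + 58 + 36 + 0 + 120 + 126 = 425; overall_A = 425/15 = 28.3333.
Version B weighted sum = 5·6 + 2·14 + 4·5 + 0·88 + 2·51 + 2·38 = 30 + 28 + 20 + 0 + 102 + 76 = 256; overall_B = 256/15 = 17.0667.
Difference = 28.3333 − 17.0667 = 11.2666 ≈ 11.3.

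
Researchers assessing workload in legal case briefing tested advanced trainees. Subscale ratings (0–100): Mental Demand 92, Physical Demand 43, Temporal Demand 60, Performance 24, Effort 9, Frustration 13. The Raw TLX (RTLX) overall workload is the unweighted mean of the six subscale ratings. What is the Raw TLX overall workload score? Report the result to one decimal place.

40.2

Sum of ratings = 92 + 43 + 60 + 24 + 9 + 13 = 241.
RTLX = 241 / 6 = 40.1667 ≈ 40.2.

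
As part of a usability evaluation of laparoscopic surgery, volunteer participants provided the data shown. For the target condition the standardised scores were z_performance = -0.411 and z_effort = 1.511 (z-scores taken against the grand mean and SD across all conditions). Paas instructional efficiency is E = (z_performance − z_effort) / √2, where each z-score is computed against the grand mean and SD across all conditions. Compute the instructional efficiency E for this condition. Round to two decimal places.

z_P − z_E = -0.411 − 1.511 = -1.9220.
E = -1.9220 / √2 = -1.9220 / 1.41421 = -1.3591 ≈ -1.36.

-1.36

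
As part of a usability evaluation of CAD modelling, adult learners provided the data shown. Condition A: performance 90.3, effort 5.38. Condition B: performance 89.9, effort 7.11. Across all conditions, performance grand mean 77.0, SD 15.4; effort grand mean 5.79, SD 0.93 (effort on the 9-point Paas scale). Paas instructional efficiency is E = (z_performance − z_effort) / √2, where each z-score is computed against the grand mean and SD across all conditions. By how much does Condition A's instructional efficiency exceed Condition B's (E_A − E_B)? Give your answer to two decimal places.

1.33

Condition A: z_P = (90.3 − 77.0)/15.4 = 0.8636; z_E = (5.38 − 5.79)/0.93 = -0.4409; E_A = (0.8636 − (-0.4409))/√2 = 0.9224.
Condition B: z_P = (89.9 − 77.0)/15.4 = 0.8377; z_E = (7.11 − 5.79)/0.93 = 1.4194; E_B = (0.8377 − 1.4194)/√2 = -0.4113.
E_A − E_B = 0.9224 − (-0.4113) = 1.3337 ≈ 1.33.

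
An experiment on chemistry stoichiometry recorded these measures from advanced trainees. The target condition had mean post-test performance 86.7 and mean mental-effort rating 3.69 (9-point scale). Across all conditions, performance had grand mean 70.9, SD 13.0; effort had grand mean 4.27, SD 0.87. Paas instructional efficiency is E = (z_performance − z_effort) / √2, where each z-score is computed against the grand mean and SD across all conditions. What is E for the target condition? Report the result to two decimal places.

z_performance = (86.7 − 70.9) / 13.0 = 15.8000 / 13.0 = 1.2154.
z_effort = (3.69 − 4.27) / 0.87 = -0.5800 / 0.87 = -0.6667.
z_P − z_E = 1.2154 − (-0.6667) = 1.8821.
E = 1.8821 / √2 = 1.8821 / 1.41421 = 1.3308 ≈ 1.33.

1.33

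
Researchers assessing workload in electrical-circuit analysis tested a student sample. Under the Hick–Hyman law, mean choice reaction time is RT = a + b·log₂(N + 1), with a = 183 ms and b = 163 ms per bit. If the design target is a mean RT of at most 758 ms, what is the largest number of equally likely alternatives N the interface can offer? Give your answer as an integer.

Set 183 + 163·log₂(N + 1) ≤ 758.
log₂(N + 1) ≤ (758 − 183) / 163 = 3.5276.
N + 1 ≤ 2^3.5276 = 11.5322.
N ≤ 10.5322, so the largest integer N is 10.

10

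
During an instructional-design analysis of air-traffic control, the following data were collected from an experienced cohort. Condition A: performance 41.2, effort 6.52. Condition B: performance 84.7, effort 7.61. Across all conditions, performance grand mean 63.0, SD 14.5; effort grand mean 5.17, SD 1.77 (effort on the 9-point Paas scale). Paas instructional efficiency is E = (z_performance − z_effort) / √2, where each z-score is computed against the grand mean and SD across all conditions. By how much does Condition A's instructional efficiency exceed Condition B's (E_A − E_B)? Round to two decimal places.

-1.69

Condition A: z_P = (41.2 − 63.0)/14.5 = -1.5034; z_E = (6.52 − 5.17)/1.77 = 0.7627; E_A = (-1.5034 − 0.7627)/√2 = -1.6024.
Condition B: z_P = (84.7 − 63.0)/14.5 = 1.4966; z_E = (7.61 − 5.17)/1.77 = 1.3785; E_B = (1.4966 − 1.3785)/√2 = 0.0835.
E_A − E_B = -1.6024 − 0.0835 = -1.6859 ≈ -1.69.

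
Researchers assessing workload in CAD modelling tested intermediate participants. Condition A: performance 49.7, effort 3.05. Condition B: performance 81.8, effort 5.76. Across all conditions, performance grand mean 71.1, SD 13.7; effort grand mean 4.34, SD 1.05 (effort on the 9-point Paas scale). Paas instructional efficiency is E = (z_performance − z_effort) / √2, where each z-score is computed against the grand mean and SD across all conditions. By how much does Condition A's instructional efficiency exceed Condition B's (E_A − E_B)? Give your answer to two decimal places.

Condition A: z_P = (49.7 − 71.1)/13.7 = -1.5620; z_E = (3.05 − 4.34)/1.05 = -1.2286; E_A = (-1.5620 − (-1.2286))/√2 = -0.2357.
Condition B: z_P = (81.8 − 71.1)/13.7 = 0.7810; z_E = (5.76 − 4.34)/1.05 = 1.3524; E_B = (0.7810 − 1.3524)/√2 = -0.4040.
E_A − E_B = -0.2357 − (-0.4040) = 0.1683 ≈ 0.17.

0.17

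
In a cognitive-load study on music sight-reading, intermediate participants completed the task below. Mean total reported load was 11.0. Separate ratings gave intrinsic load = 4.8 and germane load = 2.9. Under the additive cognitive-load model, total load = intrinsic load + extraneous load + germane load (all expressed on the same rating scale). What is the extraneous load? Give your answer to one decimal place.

extraneous load = total − intrinsic − germane
             = 11.0 − 4.8 − 2.9 = 3.3.

3.3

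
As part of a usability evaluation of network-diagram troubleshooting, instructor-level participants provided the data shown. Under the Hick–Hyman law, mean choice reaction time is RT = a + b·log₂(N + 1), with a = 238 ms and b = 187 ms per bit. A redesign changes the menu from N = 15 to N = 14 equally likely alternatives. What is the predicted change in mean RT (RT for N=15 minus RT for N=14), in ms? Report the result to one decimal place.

17.4

RT(15) = 238 + 187·log₂(16) = 238 + 187·4.0000 = 986.0000 ms.
RT(14) = 238 + 187·log₂(15) = 238 + 187·3.9069 = 968.5903 ms.
Difference = 986.0000 − 968.5903 = 17.4097 ≈ 17.4 ms.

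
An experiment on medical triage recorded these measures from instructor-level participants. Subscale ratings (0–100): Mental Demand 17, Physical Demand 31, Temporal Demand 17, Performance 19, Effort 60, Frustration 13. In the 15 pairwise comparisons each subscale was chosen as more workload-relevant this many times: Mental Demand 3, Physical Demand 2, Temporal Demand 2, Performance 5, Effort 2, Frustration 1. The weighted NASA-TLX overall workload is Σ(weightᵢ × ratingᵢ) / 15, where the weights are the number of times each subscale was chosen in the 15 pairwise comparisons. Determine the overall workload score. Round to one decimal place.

The tallies are the weights (they sum to 15).
Weighted sum = 3·17 + 2·31 + 2·17 + 5·19 + 2·60 + 1·13
            = 51 + 62 + 34 + 95 + 120 + 13 = 375.
Overall workload = 375 / 15 = 25.0000 ≈ 25.0.

25.0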